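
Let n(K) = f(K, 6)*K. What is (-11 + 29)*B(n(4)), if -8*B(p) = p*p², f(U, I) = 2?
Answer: -1152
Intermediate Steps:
n(K) = 2*K
B(p) = -p³/8 (B(p) = -p*p²/8 = -p³/8)
(-11 + 29)*B(n(4)) = (-11 + 29)*(-(2*4)³/8) = 18*(-⅛*8³) = 18*(-⅛*512) = 18*(-64) = -1152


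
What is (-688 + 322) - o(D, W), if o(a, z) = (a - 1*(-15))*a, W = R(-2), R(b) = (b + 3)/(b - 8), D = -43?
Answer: -1570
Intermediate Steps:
R(b) = (3 + b)/(-8 + b)
W = -1/10 (W = (3 - 2)/(-8 - 2) = 1/(-10) = -1/10*1 = -1/10 ≈ -0.10000)
o(a, z) = a*(15 + a) (o(a, z) = (a + 15)*a = (15 + a)*a = a*(15 + a))
(-688 + 322) - o(D, W) = (-688 + 322) - (-43)*(15 - 43) = -366 - (-43)*(-28) = -366 - 1*1204 = -366 - 1204 = -1570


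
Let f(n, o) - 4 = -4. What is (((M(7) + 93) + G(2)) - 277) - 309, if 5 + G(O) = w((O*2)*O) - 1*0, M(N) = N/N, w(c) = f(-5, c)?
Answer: -497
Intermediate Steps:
f(n, o) = 0 (f(n, o) = 4 - 4 = 0)
w(c) = 0
M(N) = 1
G(O) = -5 (G(O) = -5 + (0 - 1*0) = -5 + (0 + 0) = -5 + 0 = -5)
(((M(7) + 93) + G(2)) - 277) - 309 = (((1 + 93) - 5) - 277) - 309 = ((94 - 5) - 277) - 309 = (89 - 277) - 309 = -188 - 309 = -497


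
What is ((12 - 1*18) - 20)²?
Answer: 676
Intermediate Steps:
((12 - 1*18) - 20)² = ((12 - 18) - 20)² = (-6 - 20)² = (-26)² = 676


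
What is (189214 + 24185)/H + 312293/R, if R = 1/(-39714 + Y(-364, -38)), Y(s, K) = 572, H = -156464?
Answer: -1912580357238583/156464 ≈ -1.2224e+10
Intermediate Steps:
R = -1/39142 (R = 1/(-39714 + 572) = 1/(-39142) = -1/39142 ≈ -2.5548e-5)
(189214 + 24185)/H + 312293/R = (189214 + 24185)/(-156464) + 312293/(-1/39142) = 213399*(-1/156464) + 312293*(-39142) = -213399/156464 - 12223772606 = -1912580357238583/156464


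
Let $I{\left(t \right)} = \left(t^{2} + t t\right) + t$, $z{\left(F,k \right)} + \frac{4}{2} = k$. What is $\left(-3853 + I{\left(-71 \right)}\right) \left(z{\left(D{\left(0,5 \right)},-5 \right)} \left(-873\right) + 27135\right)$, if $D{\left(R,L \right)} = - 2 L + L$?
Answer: $204728868$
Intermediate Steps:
$D{\left(R,L \right)} = - L$
$z{\left(F,k \right)} = -2 + k$
$I{\left(t \right)} = t + 2 t^{2}$ ($I{\left(t \right)} = \left(t^{2} + t^{2}\right) + t = 2 t^{2} + t = t + 2 t^{2}$)
$\left(-3853 + I{\left(-71 \right)}\right) \left(z{\left(D{\left(0,5 \right)},-5 \right)} \left(-873\right) + 27135\right) = \left(-3853 - 71 \left(1 + 2 \left(-71\right)\right)\right) \left(\left(-2 - 5\right) \left(-873\right) + 27135\right) = \left(-3853 - 71 \left(1 - 142\right)\right) \left(\left(-7\right) \left(-873\right) + 27135\right) = \left(-3853 - -10011\right) \left(6111 + 27135\right) = \left(-3853 + 10011\right) 33246 = 6158 \cdot 33246 = 204728868$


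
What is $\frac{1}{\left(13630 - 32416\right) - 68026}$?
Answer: $- \frac{1}{86812} \approx -1.1519 \cdot 10^{-5}$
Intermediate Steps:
$\frac{1}{\left(13630 - 32416\right) - 68026} = \frac{1}{-18786 - 68026} = \frac{1}{-86812} = - \frac{1}{86812}$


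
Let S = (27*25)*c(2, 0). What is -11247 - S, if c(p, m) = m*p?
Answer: -11247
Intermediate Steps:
S = 0 (S = (27*25)*(0*2) = 675*0 = 0)
-11247 - S = -11247 - 1*0 = -11247 + 0 = -11247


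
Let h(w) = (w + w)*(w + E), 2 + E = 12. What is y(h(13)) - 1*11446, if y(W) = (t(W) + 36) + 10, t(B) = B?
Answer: -10802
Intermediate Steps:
E = 10 (E = -2 + 12 = 10)
h(w) = 2*w*(10 + w) (h(w) = (w + w)*(w + 10) = (2*w)*(10 + w) = 2*w*(10 + w))
y(W) = 46 + W (y(W) = (W + 36) + 10 = (36 + W) + 10 = 46 + W)
y(h(13)) - 1*11446 = (46 + 2*13*(10 + 13)) - 1*11446 = (46 + 2*13*23) - 11446 = (46 + 598) - 11446 = 644 - 11446 = -10802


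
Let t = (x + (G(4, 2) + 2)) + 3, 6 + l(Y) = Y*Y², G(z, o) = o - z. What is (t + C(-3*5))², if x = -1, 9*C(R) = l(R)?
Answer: 1256641/9 ≈ 1.3963e+5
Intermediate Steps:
l(Y) = -6 + Y³ (l(Y) = -6 + Y*Y² = -6 + Y³)
C(R) = -⅔ + R³/9 (C(R) = (-6 + R³)/9 = -⅔ + R³/9)
t = 2 (t = (-1 + ((2 - 1*4) + 2)) + 3 = (-1 + ((2 - 4) + 2)) + 3 = (-1 + (-2 + 2)) + 3 = (-1 + 0) + 3 = -1 + 3 = 2)
(t + C(-3*5))² = (2 + (-⅔ + (-3*5)³/9))² = (2 + (-⅔ + (⅑)*(-15)³))² = (2 + (-⅔ + (⅑)*(-3375)))² = (2 + (-⅔ - 375))² = (2 - 1127/3)² = (-1121/3)² = 1256641/9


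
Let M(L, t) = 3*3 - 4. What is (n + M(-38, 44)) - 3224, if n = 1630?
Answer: -1589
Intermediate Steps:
M(L, t) = 5 (M(L, t) = 9 - 4 = 5)
(n + M(-38, 44)) - 3224 = (1630 + 5) - 3224 = 1635 - 3224 = -1589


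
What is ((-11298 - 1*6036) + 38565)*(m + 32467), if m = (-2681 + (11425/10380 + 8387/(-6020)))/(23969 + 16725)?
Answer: 1043341960105907463/1513613330 ≈ 6.8931e+8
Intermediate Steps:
m = -2094344177/31785879930 (m = (-2681 + (11425*(1/10380) + 8387*(-1/6020)))/40694 = (-2681 + (2285/2076 - 8387/6020))*(1/40694) = (-2681 - 228482/781095)*(1/40694) = -2094344177/781095*1/40694 = -2094344177/31785879930 ≈ -0.065889)
((-11298 - 1*6036) + 38565)*(m + 32467) = ((-11298 - 1*6036) + 38565)*(-2094344177/31785879930 + 32467) = ((-11298 - 6036) + 38565)*(1031990069343133/31785879930) = (-17334 + 38565)*(1031990069343133/31785879930) = 21231*(1031990069343133/31785879930) = 1043341960105907463/1513613330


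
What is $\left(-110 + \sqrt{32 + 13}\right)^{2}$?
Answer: $12145 - 660 \sqrt{5} \approx 10669.0$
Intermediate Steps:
$\left(-110 + \sqrt{32 + 13}\right)^{2} = \left(-110 + \sqrt{45}\right)^{2} = \left(-110 + 3 \sqrt{5}\right)^{2}$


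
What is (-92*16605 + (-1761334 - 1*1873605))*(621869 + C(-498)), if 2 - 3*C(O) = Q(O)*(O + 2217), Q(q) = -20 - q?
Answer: -5389376486273/3 ≈ -1.7965e+12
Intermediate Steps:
C(O) = ⅔ - (-20 - O)*(2217 + O)/3 (C(O) = ⅔ - (-20 - O)*(O + 2217)/3 = ⅔ - (-20 - O)*(2217 + O)/3)
(-92*16605 + (-1761334 - 1*1873605))*(621869 + C(-498)) = (-92*16605 + (-1761334 - 1*1873605))*(621869 + (44342/3 + (⅓)*(-498)² + (2237/3)*(-498))) = (-1527660 + (-1761334 - 1873605))*(621869 + (44342/3 + (⅓)*248004 - 371342)) = (-1527660 - 3634939)*(621869 + (44342/3 + 82668 - 371342)) = -5162599*(621869 - 821680/3) = -5162599*1043927/3 = -5389376486273/3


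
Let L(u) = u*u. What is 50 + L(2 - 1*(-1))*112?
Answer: 1058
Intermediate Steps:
L(u) = u²
50 + L(2 - 1*(-1))*112 = 50 + (2 - 1*(-1))²*112 = 50 + (2 + 1)²*112 = 50 + 3²*112 = 50 + 9*112 = 50 + 1008 = 1058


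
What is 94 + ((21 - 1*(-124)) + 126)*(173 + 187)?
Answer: 97654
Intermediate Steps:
94 + ((21 - 1*(-124)) + 126)*(173 + 187) = 94 + ((21 + 124) + 126)*360 = 94 + (145 + 126)*360 = 94 + 271*360 = 94 + 97560 = 97654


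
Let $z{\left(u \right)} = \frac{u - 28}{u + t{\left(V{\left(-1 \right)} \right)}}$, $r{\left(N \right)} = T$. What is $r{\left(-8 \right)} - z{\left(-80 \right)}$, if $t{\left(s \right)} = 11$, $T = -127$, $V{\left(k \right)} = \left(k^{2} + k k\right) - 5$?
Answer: $- \frac{2957}{23} \approx -128.57$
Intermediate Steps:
$V{\left(k \right)} = -5 + 2 k^{2}$ ($V{\left(k \right)} = \left(k^{2} + k^{2}\right) - 5 = 2 k^{2} - 5 = -5 + 2 k^{2}$)
$r{\left(N \right)} = -127$
$z{\left(u \right)} = \frac{-28 + u}{11 + u}$ ($z{\left(u \right)} = \frac{u - 28}{u + 11} = \frac{-28 + u}{11 + u}$)
$r{\left(-8 \right)} - z{\left(-80 \right)} = -127 - \frac{-28 - 80}{11 - 80} = -127 - \frac{1}{-69} \left(-108\right) = -127 - \left(- \frac{1}{69}\right) \left(-108\right) = -127 - \frac{36}{23} = - \frac{2957}{23}$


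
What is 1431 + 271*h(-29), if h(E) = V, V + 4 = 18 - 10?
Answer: 2515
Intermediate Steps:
V = 4 (V = -4 + (18 - 10) = -4 + 8 = 4)
h(E) = 4
1431 + 271*h(-29) = 1431 + 271*4 = 1431 + 1084 = 2515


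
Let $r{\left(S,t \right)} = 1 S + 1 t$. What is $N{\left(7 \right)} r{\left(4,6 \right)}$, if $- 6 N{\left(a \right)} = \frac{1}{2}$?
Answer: $- \frac{5}{6} \approx -0.83333$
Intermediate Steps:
$r{\left(S,t \right)} = S + t$
$N{\left(a \right)} = - \frac{1}{12}$ ($N{\left(a \right)} = - \frac{1}{6 \cdot 2} = \left(- \frac{1}{6}\right) \frac{1}{2} = - \frac{1}{12}$)
$N{\left(7 \right)} r{\left(4,6 \right)} = - \frac{4 + 6}{12} = \left(- \frac{1}{12}\right) 10 = - \frac{5}{6}$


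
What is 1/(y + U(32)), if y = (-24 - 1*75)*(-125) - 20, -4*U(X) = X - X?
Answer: 1/12355 ≈ 8.0939e-5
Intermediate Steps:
U(X) = 0 (U(X) = -(X - X)/4 = -1/4*0 = 0)
y = 12355 (y = (-24 - 75)*(-125) - 20 = -99*(-125) - 20 = 12375 - 20 = 12355)
1/(y + U(32)) = 1/(12355 + 0) = 1/12355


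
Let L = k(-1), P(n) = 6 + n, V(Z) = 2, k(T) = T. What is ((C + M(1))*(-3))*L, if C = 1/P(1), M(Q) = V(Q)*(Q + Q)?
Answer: 87/7 ≈ 12.429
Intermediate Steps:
M(Q) = 4*Q (M(Q) = 2*(Q + Q) = 2*(2*Q) = 4*Q)
C = 1/7 (C = 1/(6 + 1) = 1/7 ≈ 0.14286)
L = -1
((C + M(1))*(-3))*L = ((1/7 + 4*1)*(-3))*(-1) = ((1/7 + 4)*(-3))*(-1) = ((29/7)*(-3))*(-1) = -87/7*(-1) = 87/7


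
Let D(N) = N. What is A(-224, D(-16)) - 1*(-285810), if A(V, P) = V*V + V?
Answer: 335762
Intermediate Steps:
A(V, P) = V + V² (A(V, P) = V² + V = V + V²)
A(-224, D(-16)) - 1*(-285810) = -224*(1 - 224) - 1*(-285810) = -224*(-223) + 285810 = 49952 + 285810 = 335762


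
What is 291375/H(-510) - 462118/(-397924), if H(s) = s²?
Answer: 262379997/115000036 ≈ 2.2816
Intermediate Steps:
291375/H(-510) - 462118/(-397924) = 291375/((-510)²) - 462118/(-397924) = 291375/260100 - 462118*(-1/397924) = 291375*(1/260100) + 231059/198962 = 1295/1156 + 231059/198962 = 262379997/115000036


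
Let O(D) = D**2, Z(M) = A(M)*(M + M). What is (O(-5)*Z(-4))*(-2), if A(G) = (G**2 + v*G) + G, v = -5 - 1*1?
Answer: 14400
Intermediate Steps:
v = -6 (v = -5 - 1 = -6)
A(G) = G**2 - 5*G (A(G) = (G**2 - 6*G) + G = G**2 - 5*G)
Z(M) = 2*M**2*(-5 + M) (Z(M) = (M*(-5 + M))*(M + M) = (M*(-5 + M))*(2*M) = 2*M**2*(-5 + M))
(O(-5)*Z(-4))*(-2) = ((-5)**2*(2*(-4)**2*(-5 - 4)))*(-2) = (25*(2*16*(-9)))*(-2) = (25*(-288))*(-2) = -7200*(-2) = 14400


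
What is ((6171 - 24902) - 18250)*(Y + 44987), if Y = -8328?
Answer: -1355686479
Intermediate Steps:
((6171 - 24902) - 18250)*(Y + 44987) = ((6171 - 24902) - 18250)*(-8328 + 44987) = (-18731 - 18250)*36659 = -36981*36659 = -1355686479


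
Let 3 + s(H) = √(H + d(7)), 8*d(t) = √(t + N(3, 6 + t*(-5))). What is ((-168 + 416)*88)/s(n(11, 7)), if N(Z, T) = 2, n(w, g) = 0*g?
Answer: -174592/23 - 43648*√6/69 ≈ -9140.5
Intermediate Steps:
n(w, g) = 0
d(t) = √(2 + t)/8 (d(t) = √(t + 2)/8 = √(2 + t)/8)
s(H) = -3 + √(3/8 + H) (s(H) = -3 + √(H + √(2 + 7)/8) = -3 + √(H + √9/8) = -3 + √(H + (⅛)*3) = -3 + √(H + 3/8) = -3 + √(3/8 + H))
((-168 + 416)*88)/s(n(11, 7)) = ((-168 + 416)*88)/(-3 + √(6 + 16*0)/4) = (248*88)/(-3 + √(6 + 0)/4) = 21824/(-3 + √6/4)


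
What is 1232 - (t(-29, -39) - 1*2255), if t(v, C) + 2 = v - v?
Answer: 3489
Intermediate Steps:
t(v, C) = -2 (t(v, C) = -2 + (v - v) = -2 + 0 = -2)
1232 - (t(-29, -39) - 1*2255) = 1232 - (-2 - 1*2255) = 1232 - (-2 - 2255) = 1232 - 1*(-2257) = 1232 + 2257 = 3489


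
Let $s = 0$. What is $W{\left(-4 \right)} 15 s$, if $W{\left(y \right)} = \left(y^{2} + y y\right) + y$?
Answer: $0$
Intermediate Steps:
$W{\left(y \right)} = y + 2 y^{2}$ ($W{\left(y \right)} = \left(y^{2} + y^{2}\right) + y = 2 y^{2} + y = y + 2 y^{2}$)
$W{\left(-4 \right)} 15 s = - 4 \left(1 + 2 \left(-4\right)\right) 15 \cdot 0 = - 4 \left(1 - 8\right) 15 \cdot 0 = \left(-4\right) \left(-7\right) 15 \cdot 0 = 28 \cdot 15 \cdot 0 = 420 \cdot 0 = 0$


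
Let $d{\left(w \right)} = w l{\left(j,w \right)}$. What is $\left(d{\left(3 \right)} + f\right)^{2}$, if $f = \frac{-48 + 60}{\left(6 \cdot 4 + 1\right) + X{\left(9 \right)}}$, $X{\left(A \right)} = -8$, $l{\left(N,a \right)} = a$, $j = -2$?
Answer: $\frac{27225}{289} \approx 94.204$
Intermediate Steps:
$d{\left(w \right)} = w^{2}$ ($d{\left(w \right)} = w w = w^{2}$)
$f = \frac{12}{17}$ ($f = \frac{-48 + 60}{\left(6 \cdot 4 + 1\right) - 8} = \frac{12}{\left(24 + 1\right) - 8} = \frac{12}{25 - 8} = \frac{12}{17} \approx 0.70588$)
$\left(d{\left(3 \right)} + f\right)^{2} = \left(3^{2} + \frac{12}{17}\right)^{2} = \left(9 + \frac{12}{17}\right)^{2} = \left(\frac{165}{17}\right)^{2} = \frac{27225}{289}$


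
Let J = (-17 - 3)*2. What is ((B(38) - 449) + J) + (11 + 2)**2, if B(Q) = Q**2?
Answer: 1124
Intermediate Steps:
J = -40 (J = -20*2 = -40)
((B(38) - 449) + J) + (11 + 2)**2 = ((38**2 - 449) - 40) + (11 + 2)**2 = ((1444 - 449) - 40) + 13**2 = (995 - 40) + 169 = 955 + 169 = 1124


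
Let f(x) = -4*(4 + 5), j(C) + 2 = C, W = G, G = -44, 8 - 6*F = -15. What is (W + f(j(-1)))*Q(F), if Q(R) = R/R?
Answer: -80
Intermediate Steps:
F = 23/6 (F = 4/3 - 1/6*(-15) = 4/3 + 5/2 = 23/6 ≈ 3.8333)
W = -44
j(C) = -2 + C
Q(R) = 1
f(x) = -36 (f(x) = -4*9 = -36)
(W + f(j(-1)))*Q(F) = (-44 - 36)*1 = -80*1 = -80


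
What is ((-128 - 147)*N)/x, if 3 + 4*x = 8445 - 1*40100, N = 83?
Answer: 4150/1439 ≈ 2.8839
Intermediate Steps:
x = -15829/2 (x = -¾ + (8445 - 1*40100)/4 = -¾ + (8445 - 40100)/4 = -¾ + (¼)*(-31655) = -¾ - 31655/4 = -15829/2 ≈ -7914.5)
((-128 - 147)*N)/x = ((-128 - 147)*83)/(-15829/2) = -275*83*(-2/15829) = -22825*(-2/15829) = 4150/1439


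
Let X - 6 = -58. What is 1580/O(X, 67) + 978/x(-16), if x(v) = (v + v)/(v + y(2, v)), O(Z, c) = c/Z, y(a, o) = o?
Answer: -16634/67 ≈ -248.27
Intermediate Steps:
X = -52 (X = 6 - 58 = -52)
x(v) = 1 (x(v) = (v + v)/(v + v) = (2*v)/((2*v)) = (2*v)*(1/(2*v)) = 1)
1580/O(X, 67) + 978/x(-16) = 1580/((67/(-52))) + 978/1 = 1580/((67*(-1/52))) + 978*1 = 1580/(-67/52) + 978 = 1580*(-52/67) + 978 = -82160/67 + 978 = -16634/67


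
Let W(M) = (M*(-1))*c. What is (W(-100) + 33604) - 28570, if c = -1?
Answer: 4934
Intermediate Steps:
W(M) = M (W(M) = (M*(-1))*(-1) = -M*(-1) = M)
(W(-100) + 33604) - 28570 = (-100 + 33604) - 28570 = 33504 - 28570 = 4934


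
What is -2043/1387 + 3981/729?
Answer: 1344100/337041 ≈ 3.9879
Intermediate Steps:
-2043/1387 + 3981/729 = -2043*1/1387 + 3981*(1/729) = -2043/1387 + 1327/243 = 1344100/337041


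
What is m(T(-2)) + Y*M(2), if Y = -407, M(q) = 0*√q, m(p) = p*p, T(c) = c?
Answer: 4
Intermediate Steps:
m(p) = p²
M(q) = 0
m(T(-2)) + Y*M(2) = (-2)² - 407*0 = 4 + 0 = 4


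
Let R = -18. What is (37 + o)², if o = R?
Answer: 361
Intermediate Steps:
o = -18
(37 + o)² = (37 - 18)² = 19² = 361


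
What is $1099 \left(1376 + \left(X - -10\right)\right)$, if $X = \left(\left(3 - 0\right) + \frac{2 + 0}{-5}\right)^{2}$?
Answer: $\frac{38266081}{25} \approx 1.5306 \cdot 10^{6}$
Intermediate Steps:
$X = \frac{169}{25}$ ($X = \left(\left(3 + 0\right) + 2 \left(- \frac{1}{5}\right)\right)^{2} = \left(3 - \frac{2}{5}\right)^{2} = \left(\frac{13}{5}\right)^{2} = \frac{169}{25} \approx 6.76$)
$1099 \left(1376 + \left(X - -10\right)\right) = 1099 \left(1376 + \left(\frac{169}{25} - -10\right)\right) = 1099 \left(1376 + \left(\frac{169}{25} + 10\right)\right) = 1099 \left(1376 + \frac{419}{25}\right) = 1099 \cdot \frac{34819}{25} = \frac{38266081}{25}$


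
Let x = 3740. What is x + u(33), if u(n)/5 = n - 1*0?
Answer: 3905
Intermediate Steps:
u(n) = 5*n (u(n) = 5*(n - 1*0) = 5*(n + 0) = 5*n)
x + u(33) = 3740 + 5*33 = 3740 + 165 = 3905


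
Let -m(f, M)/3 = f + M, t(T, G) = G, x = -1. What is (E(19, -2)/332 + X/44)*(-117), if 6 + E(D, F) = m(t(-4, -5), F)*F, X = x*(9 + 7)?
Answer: 54288/913 ≈ 59.461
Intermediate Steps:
m(f, M) = -3*M - 3*f (m(f, M) = -3*(f + M) = -3*(M + f) = -3*M - 3*f)
X = -16 (X = -(9 + 7) = -1*16 = -16)
E(D, F) = -6 + F*(15 - 3*F) (E(D, F) = -6 + (-3*F - 3*(-5))*F = -6 + (-3*F + 15)*F = -6 + (15 - 3*F)*F = -6 + F*(15 - 3*F))
(E(19, -2)/332 + X/44)*(-117) = ((-6 - 3*(-2)*(-5 - 2))/332 - 16/44)*(-117) = ((-6 - 3*(-2)*(-7))*(1/332) - 16*1/44)*(-117) = ((-6 - 42)*(1/332) - 4/11)*(-117) = (-48*1/332 - 4/11)*(-117) = (-12/83 - 4/11)*(-117) = -464/913*(-117) = 54288/913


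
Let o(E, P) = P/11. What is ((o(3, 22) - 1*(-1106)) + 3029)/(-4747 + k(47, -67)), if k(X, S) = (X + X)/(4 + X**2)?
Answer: -9155181/10505017 ≈ -0.87151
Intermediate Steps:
o(E, P) = P/11 (o(E, P) = P*(1/11) = P/11)
k(X, S) = 2*X/(4 + X**2) (k(X, S) = (2*X)/(4 + X**2) = 2*X/(4 + X**2))
((o(3, 22) - 1*(-1106)) + 3029)/(-4747 + k(47, -67)) = (((1/11)*22 - 1*(-1106)) + 3029)/(-4747 + 2*47/(4 + 47**2)) = ((2 + 1106) + 3029)/(-4747 + 2*47/(4 + 2209)) = (1108 + 3029)/(-4747 + 2*47/2213) = 4137/(-4747 + 2*47*(1/2213)) = 4137/(-4747 + 94/2213) = 4137/(-10505017/2213) = 4137*(-2213/10505017) = -9155181/10505017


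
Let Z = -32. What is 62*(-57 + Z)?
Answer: -5518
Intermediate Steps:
62*(-57 + Z) = 62*(-57 - 32) = 62*(-89) = -5518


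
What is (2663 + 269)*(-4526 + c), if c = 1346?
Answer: -9323760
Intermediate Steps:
(2663 + 269)*(-4526 + c) = (2663 + 269)*(-4526 + 1346) = 2932*(-3180) = -9323760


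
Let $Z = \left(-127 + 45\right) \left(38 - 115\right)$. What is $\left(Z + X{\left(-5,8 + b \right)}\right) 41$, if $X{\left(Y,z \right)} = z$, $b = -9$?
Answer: $258833$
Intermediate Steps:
$Z = 6314$ ($Z = \left(-82\right) \left(-77\right) = 6314$)
$\left(Z + X{\left(-5,8 + b \right)}\right) 41 = \left(6314 + \left(8 - 9\right)\right) 41 = \left(6314 - 1\right) 41 = 6313 \cdot 41 = 258833$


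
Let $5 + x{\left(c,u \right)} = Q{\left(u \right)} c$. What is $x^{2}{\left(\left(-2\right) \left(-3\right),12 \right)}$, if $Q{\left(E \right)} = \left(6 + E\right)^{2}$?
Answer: $3759721$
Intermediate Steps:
$x{\left(c,u \right)} = -5 + c \left(6 + u\right)^{2}$ ($x{\left(c,u \right)} = -5 + \left(6 + u\right)^{2} c = -5 + c \left(6 + u\right)^{2}$)
$x^{2}{\left(\left(-2\right) \left(-3\right),12 \right)} = \left(-5 + \left(-2\right) \left(-3\right) \left(6 + 12\right)^{2}\right)^{2} = \left(-5 + 6 \cdot 18^{2}\right)^{2} = \left(-5 + 6 \cdot 324\right)^{2} = \left(-5 + 1944\right)^{2} = 1939^{2} = 3759721$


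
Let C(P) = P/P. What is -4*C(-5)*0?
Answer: 0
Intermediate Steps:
C(P) = 1
-4*C(-5)*0 = -4*1*0 = -4*0 = 0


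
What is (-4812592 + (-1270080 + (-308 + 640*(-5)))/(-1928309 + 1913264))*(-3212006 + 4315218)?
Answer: -79877152561043024/15045 ≈ -5.3092e+12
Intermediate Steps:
(-4812592 + (-1270080 + (-308 + 640*(-5)))/(-1928309 + 1913264))*(-3212006 + 4315218) = (-4812592 + (-1270080 + (-308 - 3200))/(-15045))*1103212 = (-4812592 + (-1270080 - 3508)*(-1/15045))*1103212 = (-4812592 - 1273588*(-1/15045))*1103212 = (-4812592 + 1273588/15045)*1103212 = -72404173052/15045*1103212 = -79877152561043024/15045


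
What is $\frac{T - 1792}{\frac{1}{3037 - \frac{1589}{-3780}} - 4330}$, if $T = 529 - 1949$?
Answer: $\frac{239470222}{322822535} \approx 0.7418$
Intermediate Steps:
$T = -1420$ ($T = 529 - 1949 = -1420$)
$\frac{T - 1792}{\frac{1}{3037 - \frac{1589}{-3780}} - 4330} = \frac{-1420 - 1792}{\frac{1}{3037 - \frac{1589}{-3780}} - 4330} = - \frac{3212}{\frac{1}{3037 - - \frac{227}{540}} - 4330} = - \frac{3212}{\frac{1}{3037 + \frac{227}{540}} - 4330} = - \frac{3212}{\frac{1}{\frac{1640207}{540}} - 4330} = - \frac{3212}{\frac{540}{1640207} - 4330} = - \frac{3212}{- \frac{7102095770}{1640207}} = \left(-3212\right) \left(- \frac{1640207}{7102095770}\right) = \frac{239470222}{322822535}$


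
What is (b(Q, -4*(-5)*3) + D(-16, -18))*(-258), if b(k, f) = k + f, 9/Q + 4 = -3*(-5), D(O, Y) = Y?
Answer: -121518/11 ≈ -11047.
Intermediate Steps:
Q = 9/11 (Q = 9/(-4 - 3*(-5)) = 9/(-4 + 15) = 9/11 ≈ 0.81818)
b(k, f) = f + k
(b(Q, -4*(-5)*3) + D(-16, -18))*(-258) = ((-4*(-5)*3 + 9/11) - 18)*(-258) = ((20*3 + 9/11) - 18)*(-258) = ((60 + 9/11) - 18)*(-258) = (669/11 - 18)*(-258) = (471/11)*(-258) = -121518/11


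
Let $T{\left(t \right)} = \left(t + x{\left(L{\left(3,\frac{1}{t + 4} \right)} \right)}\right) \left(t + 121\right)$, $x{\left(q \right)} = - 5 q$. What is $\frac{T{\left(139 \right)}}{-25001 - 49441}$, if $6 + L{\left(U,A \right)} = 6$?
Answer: $- \frac{18070}{37221} \approx -0.48548$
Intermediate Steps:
$L{\left(U,A \right)} = 0$ ($L{\left(U,A \right)} = -6 + 6 = 0$)
$T{\left(t \right)} = t \left(121 + t\right)$ ($T{\left(t \right)} = \left(t - 0\right) \left(t + 121\right) = \left(t + 0\right) \left(121 + t\right) = t \left(121 + t\right)$)
$\frac{T{\left(139 \right)}}{-25001 - 49441} = \frac{139 \left(121 + 139\right)}{-25001 - 49441} = \frac{139 \cdot 260}{-74442} = 36140 \left(- \frac{1}{74442}\right) = - \frac{18070}{37221}$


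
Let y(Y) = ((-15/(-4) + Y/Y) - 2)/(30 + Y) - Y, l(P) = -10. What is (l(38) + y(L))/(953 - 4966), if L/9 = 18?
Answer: 132085/3081984 ≈ 0.042857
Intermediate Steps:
L = 162 (L = 9*18 = 162)
y(Y) = -Y + 11/(4*(30 + Y)) (y(Y) = ((-15*(-1/4) + 1) - 2)/(30 + Y) - Y = ((15/4 + 1) - 2)/(30 + Y) - Y = (19/4 - 2)/(30 + Y) - Y = 11/(4*(30 + Y)) - Y = -Y + 11/(4*(30 + Y)))
(l(38) + y(L))/(953 - 4966) = (-10 + (11/4 - 1*162**2 - 30*162)/(30 + 162))/(953 - 4966) = (-10 + (11/4 - 1*26244 - 4860)/192)/(-4013) = (-10 + (11/4 - 26244 - 4860)/192)*(-1/4013) = (-10 + (1/192)*(-124405/4))*(-1/4013) = (-10 - 124405/768)*(-1/4013) = -132085/768*(-1/4013) = 132085/3081984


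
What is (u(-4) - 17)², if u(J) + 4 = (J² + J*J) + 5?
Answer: 256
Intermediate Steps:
u(J) = 1 + 2*J² (u(J) = -4 + ((J² + J*J) + 5) = -4 + ((J² + J²) + 5) = -4 + (2*J² + 5) = -4 + (5 + 2*J²) = 1 + 2*J²)
(u(-4) - 17)² = ((1 + 2*(-4)²) - 17)² = ((1 + 2*16) - 17)² = ((1 + 32) - 17)² = (33 - 17)² = 16² = 256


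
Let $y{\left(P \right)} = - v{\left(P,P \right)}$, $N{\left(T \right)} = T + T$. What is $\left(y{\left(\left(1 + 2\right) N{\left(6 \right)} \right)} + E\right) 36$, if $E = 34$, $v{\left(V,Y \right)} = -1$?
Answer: $1260$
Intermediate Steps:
$N{\left(T \right)} = 2 T$
$y{\left(P \right)} = 1$ ($y{\left(P \right)} = \left(-1\right) \left(-1\right) = 1$)
$\left(y{\left(\left(1 + 2\right) N{\left(6 \right)} \right)} + E\right) 36 = \left(1 + 34\right) 36 = 35 \cdot 36 = 1260$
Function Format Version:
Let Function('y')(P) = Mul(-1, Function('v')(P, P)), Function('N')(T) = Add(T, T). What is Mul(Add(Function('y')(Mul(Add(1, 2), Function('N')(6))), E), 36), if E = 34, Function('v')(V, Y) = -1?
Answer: 1260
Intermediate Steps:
Function('N')(T) = Mul(2, T)
Function('y')(P) = 1 (Function('y')(P) = Mul(-1, -1) = 1)
Mul(Add(Function('y')(Mul(Add(1, 2), Function('N')(6))), E), 36) = Mul(Add(1, 34), 36) = Mul(35, 36) = 1260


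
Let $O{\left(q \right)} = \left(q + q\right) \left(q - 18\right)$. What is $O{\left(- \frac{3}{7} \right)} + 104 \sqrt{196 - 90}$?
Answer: $\frac{774}{49} + 104 \sqrt{106} \approx 1086.5$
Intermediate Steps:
$O{\left(q \right)} = 2 q \left(-18 + q\right)$
$O{\left(- \frac{3}{7} \right)} + 104 \sqrt{196 - 90} = 2 \left(- \frac{3}{7}\right) \left(-18 - \frac{3}{7}\right) + 104 \sqrt{196 - 90} = 2 \left(\left(-3\right) \frac{1}{7}\right) \left(-18 - \frac{3}{7}\right) + 104 \sqrt{106} = 2 \left(- \frac{3}{7}\right) \left(-18 - \frac{3}{7}\right) + 104 \sqrt{106} = 2 \left(- \frac{3}{7}\right) \left(- \frac{129}{7}\right) + 104 \sqrt{106} = \frac{774}{49} + 104 \sqrt{106}$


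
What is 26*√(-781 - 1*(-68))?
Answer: 26*I*√713 ≈ 694.25*I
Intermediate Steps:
26*√(-781 - 1*(-68)) = 26*√(-781 + 68) = 26*√(-713) = 26*(I*√713) = 26*I*√713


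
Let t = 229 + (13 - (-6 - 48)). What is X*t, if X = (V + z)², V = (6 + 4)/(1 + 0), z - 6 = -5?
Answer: 35816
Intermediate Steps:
z = 1 (z = 6 - 5 = 1)
V = 10 (V = 10/1 = 10*1 = 10)
t = 296 (t = 229 + (13 - 1*(-54)) = 229 + (13 + 54) = 229 + 67 = 296)
X = 121 (X = (10 + 1)² = 11² = 121)
X*t = 121*296 = 35816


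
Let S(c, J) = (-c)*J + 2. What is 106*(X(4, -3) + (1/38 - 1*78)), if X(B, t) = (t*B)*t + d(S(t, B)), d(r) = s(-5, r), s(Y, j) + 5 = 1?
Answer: -92591/19 ≈ -4873.2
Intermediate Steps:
S(c, J) = 2 - J*c (S(c, J) = -J*c + 2 = 2 - J*c)
s(Y, j) = -4 (s(Y, j) = -5 + 1 = -4)
d(r) = -4
X(B, t) = -4 + B*t² (X(B, t) = (t*B)*t - 4 = (B*t)*t - 4 = B*t² - 4 = -4 + B*t²)
106*(X(4, -3) + (1/38 - 1*78)) = 106*((-4 + 4*(-3)²) + (1/38 - 1*78)) = 106*((-4 + 4*9) + (1/38 - 78)) = 106*((-4 + 36) - 2963/38) = 106*(32 - 2963/38) = 106*(-1747/38) = -92591/19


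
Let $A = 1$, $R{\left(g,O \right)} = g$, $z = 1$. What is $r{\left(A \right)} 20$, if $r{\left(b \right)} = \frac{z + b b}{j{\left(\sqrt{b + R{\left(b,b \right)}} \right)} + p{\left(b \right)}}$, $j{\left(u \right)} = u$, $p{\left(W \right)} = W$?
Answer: $-40 + 40 \sqrt{2} \approx 16.569$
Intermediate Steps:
$r{\left(b \right)} = \frac{1 + b^{2}}{b + \sqrt{2} \sqrt{b}}$ ($r{\left(b \right)} = \frac{1 + b b}{\sqrt{b + b} + b} = \frac{1 + b^{2}}{\sqrt{2 b} + b} = \frac{1 + b^{2}}{\sqrt{2} \sqrt{b} + b} = \frac{1 + b^{2}}{b + \sqrt{2} \sqrt{b}}$)
$r{\left(A \right)} 20 = \frac{1 + 1^{2}}{1 + \sqrt{2} \sqrt{1}} \cdot 20 = \frac{1 + 1}{1 + \sqrt{2} \cdot 1} \cdot 20 = \frac{1}{1 + \sqrt{2}} \cdot 2 \cdot 20 = \frac{2}{1 + \sqrt{2}} \cdot 20 = \frac{40}{1 + \sqrt{2}}$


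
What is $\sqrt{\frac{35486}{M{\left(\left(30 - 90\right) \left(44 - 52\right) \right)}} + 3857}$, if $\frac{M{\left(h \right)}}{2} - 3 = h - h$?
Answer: $\frac{\sqrt{87942}}{3} \approx 98.85$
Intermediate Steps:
$M{\left(h \right)} = 6$ ($M{\left(h \right)} = 6 + 2 \left(h - h\right) = 6 + 2 \cdot 0 = 6 + 0 = 6$)
$\sqrt{\frac{35486}{M{\left(\left(30 - 90\right) \left(44 - 52\right) \right)}} + 3857} = \sqrt{\frac{35486}{6} + 3857} = \sqrt{35486 \cdot \frac{1}{6} + 3857} = \sqrt{\frac{17743}{3} + 3857} = \sqrt{\frac{29314}{3}} = \frac{\sqrt{87942}}{3}$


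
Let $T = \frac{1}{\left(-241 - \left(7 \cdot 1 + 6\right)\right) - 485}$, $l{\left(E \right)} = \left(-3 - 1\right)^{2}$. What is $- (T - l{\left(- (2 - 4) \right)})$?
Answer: $\frac{11825}{739} \approx 16.001$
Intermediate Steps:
$l{\left(E \right)} = 16$ ($l{\left(E \right)} = \left(-4\right)^{2} = 16$)
$T = - \frac{1}{739}$ ($T = \frac{1}{\left(-241 - \left(7 + 6\right)\right) - 485} = \frac{1}{\left(-241 - 13\right) - 485} = \frac{1}{-254 - 485} = \frac{1}{-739} = - \frac{1}{739} \approx -0.0013532$)
$- (T - l{\left(- (2 - 4) \right)}) = - (- \frac{1}{739} - 16) = \left(-1\right) \left(- \frac{11825}{739}\right) = \frac{11825}{739}$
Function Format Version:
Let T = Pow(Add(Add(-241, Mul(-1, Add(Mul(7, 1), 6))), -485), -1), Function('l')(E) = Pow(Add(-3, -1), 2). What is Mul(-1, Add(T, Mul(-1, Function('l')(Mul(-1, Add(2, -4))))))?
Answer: Rational(11825, 739) ≈ 16.001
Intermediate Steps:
Function('l')(E) = 16 (Function('l')(E) = Pow(-4, 2) = 16)
T = Rational(-1, 739) (T = Pow(Add(Add(-241, Mul(-1, Add(7, 6))), -485), -1) = Pow(Add(Add(-241, Mul(-1, 13)), -485), -1) = Pow(Add(Add(-241, -13), -485), -1) = Pow(Add(-254, -485), -1) = Pow(-739, -1) = Rational(-1, 739) ≈ -0.0013532)
Mul(-1, Add(T, Mul(-1, Function('l')(Mul(-1, Add(2, -4)))))) = Mul(-1, Add(Rational(-1, 739), Mul(-1, 16))) = Mul(-1, Add(Rational(-1, 739), -16)) = Mul(-1, Rational(-11825, 739)) = Rational(11825, 739)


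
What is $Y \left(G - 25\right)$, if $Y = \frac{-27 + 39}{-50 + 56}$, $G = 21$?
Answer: $-8$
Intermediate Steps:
$Y = 2$ ($Y = \frac{12}{6} = 12 \cdot \frac{1}{6} = 2$)
$Y \left(G - 25\right) = 2 \left(21 - 25\right) = 2 \left(-4\right) = -8$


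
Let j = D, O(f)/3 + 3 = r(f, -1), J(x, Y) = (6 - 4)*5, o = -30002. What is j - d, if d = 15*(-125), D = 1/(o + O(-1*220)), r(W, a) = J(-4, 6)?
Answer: 56214374/29981 ≈ 1875.0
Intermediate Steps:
J(x, Y) = 10 (J(x, Y) = 2*5 = 10)
r(W, a) = 10
O(f) = 21 (O(f) = -9 + 3*10 = -9 + 30 = 21)
D = -1/29981 (D = 1/(-30002 + 21) = 1/(-29981) = -1/29981 ≈ -3.3354e-5)
j = -1/29981 ≈ -3.3354e-5
d = -1875
j - d = -1/29981 - 1*(-1875) = -1/29981 + 1875 = 56214374/29981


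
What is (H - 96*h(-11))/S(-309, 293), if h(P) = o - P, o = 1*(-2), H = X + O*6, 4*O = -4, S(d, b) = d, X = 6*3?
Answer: 284/103 ≈ 2.7573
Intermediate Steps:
X = 18
O = -1 (O = (¼)*(-4) = -1)
H = 12 (H = 18 - 1*6 = 18 - 6 = 12)
o = -2
h(P) = -2 - P
(H - 96*h(-11))/S(-309, 293) = (12 - 96*(-2 - 1*(-11)))/(-309) = (12 - 96*(-2 + 11))*(-1/309) = (12 - 96*9)*(-1/309) = (12 - 864)*(-1/309) = -852*(-1/309) = 284/103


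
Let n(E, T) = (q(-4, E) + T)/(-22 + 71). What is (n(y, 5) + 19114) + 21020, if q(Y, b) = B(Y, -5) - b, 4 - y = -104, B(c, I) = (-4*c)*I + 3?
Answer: 1966386/49 ≈ 40130.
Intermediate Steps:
B(c, I) = 3 - 4*I*c (B(c, I) = -4*I*c + 3 = 3 - 4*I*c)
y = 108 (y = 4 - 1*(-104) = 4 + 104 = 108)
q(Y, b) = 3 - b + 20*Y (q(Y, b) = (3 - 4*(-5)*Y) - b = (3 + 20*Y) - b = 3 - b + 20*Y)
n(E, T) = -11/7 - E/49 + T/49 (n(E, T) = ((3 - E + 20*(-4)) + T)/(-22 + 71) = ((3 - E - 80) + T)/49 = ((-77 - E) + T)*(1/49) = (-77 + T - E)*(1/49) = -11/7 - E/49 + T/49)
(n(y, 5) + 19114) + 21020 = ((-11/7 - 1/49*108 + (1/49)*5) + 19114) + 21020 = ((-11/7 - 108/49 + 5/49) + 19114) + 21020 = (-180/49 + 19114) + 21020 = 936406/49 + 21020 = 1966386/49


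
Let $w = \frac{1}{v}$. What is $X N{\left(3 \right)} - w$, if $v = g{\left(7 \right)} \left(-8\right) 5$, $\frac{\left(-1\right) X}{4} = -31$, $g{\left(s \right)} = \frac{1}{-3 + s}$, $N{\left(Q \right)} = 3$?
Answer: $\frac{3721}{10} \approx 372.1$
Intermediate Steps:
$X = 124$ ($X = \left(-4\right) \left(-31\right) = 124$)
$v = -10$ ($v = \frac{1}{-3 + 7} \left(-8\right) 5 = \frac{1}{4} \left(-8\right) 5 = \left(-2\right) 5 = -10$)
$w = - \frac{1}{10}$ ($w = \frac{1}{-10} = - \frac{1}{10} \approx -0.1$)
$X N{\left(3 \right)} - w = 124 \cdot 3 - - \frac{1}{10} = 372 + \frac{1}{10} = \frac{3721}{10}$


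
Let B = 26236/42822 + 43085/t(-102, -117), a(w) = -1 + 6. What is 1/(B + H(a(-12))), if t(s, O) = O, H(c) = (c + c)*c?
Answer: -21411/6800887 ≈ -0.0031483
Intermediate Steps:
a(w) = 5
H(c) = 2*c**2 (H(c) = (2*c)*c = 2*c**2)
B = -7871437/21411 (B = 26236/42822 + 43085/(-117) = 26236*(1/42822) + 43085*(-1/117) = 13118/21411 - 43085/117 = -7871437/21411 ≈ -367.64)
1/(B + H(a(-12))) = 1/(-7871437/21411 + 2*5**2) = 1/(-7871437/21411 + 2*25) = 1/(-7871437/21411 + 50) = 1/(-6800887/21411) = -21411/6800887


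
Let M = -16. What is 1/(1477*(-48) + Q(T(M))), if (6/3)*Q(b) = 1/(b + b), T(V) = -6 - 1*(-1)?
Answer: -20/1417921 ≈ -1.4105e-5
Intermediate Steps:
T(V) = -5 (T(V) = -6 + 1 = -5)
Q(b) = 1/(4*b) (Q(b) = 1/(2*(b + b)) = 1/(2*((2*b))) = (1/(2*b))/2 = 1/(4*b))
1/(1477*(-48) + Q(T(M))) = 1/(1477*(-48) + (¼)/(-5)) = 1/(-70896 + (¼)*(-⅕)) = 1/(-70896 - 1/20) = 1/(-1417921/20) = -20/1417921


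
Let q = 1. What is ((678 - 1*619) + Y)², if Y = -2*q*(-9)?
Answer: 5929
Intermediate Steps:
Y = 18 (Y = -2*1*(-9) = -2*(-9) = 18)
((678 - 1*619) + Y)² = ((678 - 1*619) + 18)² = ((678 - 619) + 18)² = (59 + 18)² = 77² = 5929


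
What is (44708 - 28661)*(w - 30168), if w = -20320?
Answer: -810180936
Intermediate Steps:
(44708 - 28661)*(w - 30168) = (44708 - 28661)*(-20320 - 30168) = 16047*(-50488) = -810180936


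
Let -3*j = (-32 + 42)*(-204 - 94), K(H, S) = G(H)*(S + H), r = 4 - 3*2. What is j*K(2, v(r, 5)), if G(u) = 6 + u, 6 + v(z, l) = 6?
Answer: 47680/3 ≈ 15893.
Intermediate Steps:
r = -2 (r = 4 - 6 = -2)
v(z, l) = 0 (v(z, l) = -6 + 6 = 0)
K(H, S) = (6 + H)*(H + S) (K(H, S) = (6 + H)*(S + H) = (6 + H)*(H + S))
j = 2980/3 (j = -(-32 + 42)*(-204 - 94)/3 = -10*(-298)/3 = -1/3*(-2980) = 2980/3 ≈ 993.33)
j*K(2, v(r, 5)) = 2980*((6 + 2)*(2 + 0))/3 = 2980*(8*2)/3 = (2980/3)*16 = 47680/3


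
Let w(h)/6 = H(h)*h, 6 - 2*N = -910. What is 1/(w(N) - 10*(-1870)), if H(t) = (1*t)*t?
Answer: 1/576450172 ≈ 1.7348e-9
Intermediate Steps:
N = 458 (N = 3 - 1/2*(-910) = 3 + 455 = 458)
H(t) = t**2 (H(t) = t*t = t**2)
w(h) = 6*h**3 (w(h) = 6*(h**2*h) = 6*h**3)
1/(w(N) - 10*(-1870)) = 1/(6*458**3 - 10*(-1870)) = 1/(6*96071912 + 18700) = 1/(576431472 + 18700) = 1/576450172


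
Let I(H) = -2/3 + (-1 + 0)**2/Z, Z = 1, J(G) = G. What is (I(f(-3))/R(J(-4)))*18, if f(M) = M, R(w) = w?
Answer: -3/2 ≈ -1.5000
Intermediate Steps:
I(H) = 1/3 (I(H) = -2/3 + (-1 + 0)**2/1 = -2*1/3 + (-1)**2*1 = -2/3 + 1*1 = -2/3 + 1 = 1/3)
(I(f(-3))/R(J(-4)))*18 = ((1/3)/(-4))*18 = ((1/3)*(-1/4))*18 = -1/12*18 = -3/2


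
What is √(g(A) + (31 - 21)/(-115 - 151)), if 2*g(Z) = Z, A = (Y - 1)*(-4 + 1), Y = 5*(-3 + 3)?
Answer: √103474/266 ≈ 1.2093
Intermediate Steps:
Y = 0 (Y = 5*0 = 0)
A = 3 (A = (0 - 1)*(-4 + 1) = -1*(-3) = 3)
g(Z) = Z/2
√(g(A) + (31 - 21)/(-115 - 151)) = √((½)*3 + (31 - 21)/(-115 - 151)) = √(3/2 + 10/(-266)) = √(3/2 + 10*(-1/266)) = √(3/2 - 5/133) = √(389/266) = √103474/266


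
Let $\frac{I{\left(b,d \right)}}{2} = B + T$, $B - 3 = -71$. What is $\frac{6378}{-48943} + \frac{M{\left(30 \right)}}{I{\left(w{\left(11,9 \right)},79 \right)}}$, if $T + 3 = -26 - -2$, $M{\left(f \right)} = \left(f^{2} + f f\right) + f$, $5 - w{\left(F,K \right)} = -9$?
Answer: $- \frac{9077751}{929917} \approx -9.7619$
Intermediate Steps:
$B = -68$ ($B = 3 - 71 = -68$)
$w{\left(F,K \right)} = 14$ ($w{\left(F,K \right)} = 5 - -9 = 5 + 9 = 14$)
$M{\left(f \right)} = f + 2 f^{2}$ ($M{\left(f \right)} = \left(f^{2} + f^{2}\right) + f = 2 f^{2} + f = f + 2 f^{2}$)
$T = -27$ ($T = -3 - 24 = -27$)
$I{\left(b,d \right)} = -190$ ($I{\left(b,d \right)} = 2 \left(-68 - 27\right) = 2 \left(-95\right) = -190$)
$\frac{6378}{-48943} + \frac{M{\left(30 \right)}}{I{\left(w{\left(11,9 \right)},79 \right)}} = \frac{6378}{-48943} + \frac{30 \left(1 + 2 \cdot 30\right)}{-190} = 6378 \left(- \frac{1}{48943}\right) + 30 \left(1 + 60\right) \left(- \frac{1}{190}\right) = - \frac{6378}{48943} + 30 \cdot 61 \left(- \frac{1}{190}\right) = - \frac{6378}{48943} + 1830 \left(- \frac{1}{190}\right) = - \frac{6378}{48943} - \frac{183}{19} = - \frac{9077751}{929917}$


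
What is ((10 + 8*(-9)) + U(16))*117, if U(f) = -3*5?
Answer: -9009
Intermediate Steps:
U(f) = -15
((10 + 8*(-9)) + U(16))*117 = ((10 + 8*(-9)) - 15)*117 = ((10 - 72) - 15)*117 = (-62 - 15)*117 = -77*117 = -9009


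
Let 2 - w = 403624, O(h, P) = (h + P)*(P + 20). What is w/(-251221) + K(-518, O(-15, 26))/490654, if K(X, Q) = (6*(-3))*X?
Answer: 100190566696/61631294267 ≈ 1.6256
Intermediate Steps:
O(h, P) = (20 + P)*(P + h) (O(h, P) = (P + h)*(20 + P) = (20 + P)*(P + h))
K(X, Q) = -18*X
w = -403622 (w = 2 - 1*403624 = 2 - 403624 = -403622)
w/(-251221) + K(-518, O(-15, 26))/490654 = -403622/(-251221) - 18*(-518)/490654 = -403622*(-1/251221) + 9324*(1/490654) = 403622/251221 + 4662/245327 = 100190566696/61631294267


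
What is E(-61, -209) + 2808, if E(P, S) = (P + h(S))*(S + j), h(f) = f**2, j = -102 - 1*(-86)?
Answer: -9811692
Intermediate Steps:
j = -16 (j = -102 + 86 = -16)
E(P, S) = (-16 + S)*(P + S**2) (E(P, S) = (P + S**2)*(S - 16) = (P + S**2)*(-16 + S) = (-16 + S)*(P + S**2))
E(-61, -209) + 2808 = ((-209)**3 - 16*(-61) - 16*(-209)**2 - 61*(-209)) + 2808 = (-9129329 + 976 - 16*43681 + 12749) + 2808 = (-9129329 + 976 - 698896 + 12749) + 2808 = -9814500 + 2808 = -9811692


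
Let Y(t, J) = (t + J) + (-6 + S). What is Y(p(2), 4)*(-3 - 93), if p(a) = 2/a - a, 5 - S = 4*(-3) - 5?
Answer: -1824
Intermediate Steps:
S = 22 (S = 5 - (4*(-3) - 5) = 5 - (-12 - 5) = 5 - 1*(-17) = 5 + 17 = 22)
p(a) = -a + 2/a
Y(t, J) = 16 + J + t (Y(t, J) = (t + J) + (-6 + 22) = (J + t) + 16 = 16 + J + t)
Y(p(2), 4)*(-3 - 93) = (16 + 4 + (-1*2 + 2/2))*(-3 - 93) = (16 + 4 + (-2 + 2*(½)))*(-96) = (16 + 4 + (-2 + 1))*(-96) = (16 + 4 - 1)*(-96) = 19*(-96) = -1824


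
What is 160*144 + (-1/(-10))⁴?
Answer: 230400001/10000 ≈ 23040.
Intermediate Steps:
160*144 + (-1/(-10))⁴ = 23040 + (-1*(-⅒))⁴ = 23040 + (⅒)⁴ = 23040 + 1/10000 = 230400001/10000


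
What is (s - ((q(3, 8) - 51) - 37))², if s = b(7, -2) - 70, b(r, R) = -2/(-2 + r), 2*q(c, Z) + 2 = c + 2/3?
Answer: 253009/900 ≈ 281.12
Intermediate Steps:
q(c, Z) = -⅔ + c/2 (q(c, Z) = -1 + (c + 2/3)/2 = -1 + (c + 2*(⅓))/2 = -1 + (c + ⅔)/2 = -1 + (⅔ + c)/2 = -1 + (⅓ + c/2) = -⅔ + c/2)
b(r, R) = -2/(-2 + r)
s = -352/5 (s = -2/(-2 + 7) - 70 = -2/5 - 70 = -2*⅕ - 70 = -⅖ - 70 = -352/5 ≈ -70.400)
(s - ((q(3, 8) - 51) - 37))² = (-352/5 - (((-⅔ + (½)*3) - 51) - 37))² = (-352/5 - (((-⅔ + 3/2) - 51) - 37))² = (-352/5 - ((⅚ - 51) - 37))² = (-352/5 - (-301/6 - 37))² = (-352/5 - 1*(-523/6))² = (-352/5 + 523/6)² = (503/30)² = 253009/900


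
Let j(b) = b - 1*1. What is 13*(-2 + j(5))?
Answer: 26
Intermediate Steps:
j(b) = -1 + b (j(b) = b - 1 = -1 + b)
13*(-2 + j(5)) = 13*(-2 + (-1 + 5)) = 13*(-2 + 4) = 13*2 = 26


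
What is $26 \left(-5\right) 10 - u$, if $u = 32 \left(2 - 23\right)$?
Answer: $-628$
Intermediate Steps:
$u = -672$ ($u = 32 \left(-21\right) = -672$)
$26 \left(-5\right) 10 - u = 26 \left(-5\right) 10 - -672 = \left(-130\right) 10 + 672 = -1300 + 672 = -628$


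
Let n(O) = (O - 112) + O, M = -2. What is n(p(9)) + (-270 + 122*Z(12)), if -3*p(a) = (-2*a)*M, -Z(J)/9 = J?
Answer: -13582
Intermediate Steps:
Z(J) = -9*J
p(a) = -4*a/3 (p(a) = -(-2*a)*(-2)/3 = -4*a/3)
n(O) = -112 + 2*O (n(O) = (-112 + O) + O = -112 + 2*O)
n(p(9)) + (-270 + 122*Z(12)) = (-112 + 2*(-4/3*9)) + (-270 + 122*(-9*12)) = (-112 + 2*(-12)) + (-270 + 122*(-108)) = (-112 - 24) + (-270 - 13176) = -136 - 13446 = -13582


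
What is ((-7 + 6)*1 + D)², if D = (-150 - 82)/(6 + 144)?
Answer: 36481/5625 ≈ 6.4855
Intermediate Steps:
D = -116/75 (D = -232/150 = -232*1/150 = -116/75 ≈ -1.5467)
((-7 + 6)*1 + D)² = ((-7 + 6)*1 - 116/75)² = (-1*1 - 116/75)² = (-1 - 116/75)² = (-191/75)² = 36481/5625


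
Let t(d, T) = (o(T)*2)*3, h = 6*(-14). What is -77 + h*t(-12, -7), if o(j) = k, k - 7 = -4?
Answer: -1589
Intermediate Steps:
k = 3 (k = 7 - 4 = 3)
o(j) = 3
h = -84
t(d, T) = 18 (t(d, T) = (3*2)*3 = 6*3 = 18)
-77 + h*t(-12, -7) = -77 - 84*18 = -77 - 1512 = -1589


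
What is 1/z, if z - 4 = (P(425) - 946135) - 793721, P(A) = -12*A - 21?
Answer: -1/1744973 ≈ -5.7307e-7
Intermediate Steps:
P(A) = -21 - 12*A
z = -1744973 (z = 4 + (((-21 - 12*425) - 946135) - 793721) = 4 + (((-21 - 5100) - 946135) - 793721) = 4 + ((-5121 - 946135) - 793721) = 4 + (-951256 - 793721) = 4 - 1744977 = -1744973)
1/z = 1/(-1744973) = -1/1744973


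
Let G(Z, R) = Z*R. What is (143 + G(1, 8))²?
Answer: 22801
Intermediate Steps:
G(Z, R) = R*Z
(143 + G(1, 8))² = (143 + 8*1)² = (143 + 8)² = 151² = 22801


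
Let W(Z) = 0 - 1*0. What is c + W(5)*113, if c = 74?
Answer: 74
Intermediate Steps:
W(Z) = 0 (W(Z) = 0 + 0 = 0)
c + W(5)*113 = 74 + 0*113 = 74 + 0 = 74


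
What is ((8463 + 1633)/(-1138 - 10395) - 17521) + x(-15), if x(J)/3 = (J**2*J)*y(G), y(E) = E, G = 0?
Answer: -202079789/11533 ≈ -17522.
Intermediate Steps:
x(J) = 0 (x(J) = 3*((J**2*J)*0) = 3*(J**3*0) = 3*0 = 0)
((8463 + 1633)/(-1138 - 10395) - 17521) + x(-15) = ((8463 + 1633)/(-1138 - 10395) - 17521) + 0 = (10096/(-11533) - 17521) + 0 = (10096*(-1/11533) - 17521) + 0 = (-10096/11533 - 17521) + 0 = -202079789/11533 + 0 = -202079789/11533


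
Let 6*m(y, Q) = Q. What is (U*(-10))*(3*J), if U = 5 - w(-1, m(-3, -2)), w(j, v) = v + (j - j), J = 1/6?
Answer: -80/3 ≈ -26.667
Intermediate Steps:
J = ⅙ ≈ 0.16667
m(y, Q) = Q/6
w(j, v) = v (w(j, v) = v + 0 = v)
U = 16/3 (U = 5 - (-2)/6 = 5 - 1*(-⅓) = 5 + ⅓ = 16/3 ≈ 5.3333)
(U*(-10))*(3*J) = ((16/3)*(-10))*(3*(⅙)) = -160/3*½ = -80/3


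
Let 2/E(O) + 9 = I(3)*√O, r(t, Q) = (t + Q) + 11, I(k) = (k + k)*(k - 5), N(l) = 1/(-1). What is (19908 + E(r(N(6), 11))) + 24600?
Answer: 14554118/327 - 8*√21/981 ≈ 44508.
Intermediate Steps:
N(l) = -1
I(k) = 2*k*(-5 + k) (I(k) = (2*k)*(-5 + k) = 2*k*(-5 + k))
r(t, Q) = 11 + Q + t (r(t, Q) = (Q + t) + 11 = 11 + Q + t)
E(O) = 2/(-9 - 12*√O) (E(O) = 2/(-9 + (2*3*(-5 + 3))*√O) = 2/(-9 + (2*3*(-2))*√O) = 2/(-9 - 12*√O))
(19908 + E(r(N(6), 11))) + 24600 = (19908 + 2/(3*(-3 - 4*√(11 + 11 - 1)))) + 24600 = (19908 + 2/(3*(-3 - 4*√21))) + 24600 = 44508 + 2/(3*(-3 - 4*√21))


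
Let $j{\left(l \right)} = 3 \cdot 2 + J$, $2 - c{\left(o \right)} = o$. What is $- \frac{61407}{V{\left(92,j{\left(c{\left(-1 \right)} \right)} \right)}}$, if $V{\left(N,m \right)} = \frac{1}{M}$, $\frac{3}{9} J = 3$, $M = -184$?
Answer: $11298888$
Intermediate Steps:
$c{\left(o \right)} = 2 - o$
$J = 9$ ($J = 3 \cdot 3 = 9$)
$j{\left(l \right)} = 15$ ($j{\left(l \right)} = 3 \cdot 2 + 9 = 6 + 9 = 15$)
$V{\left(N,m \right)} = - \frac{1}{184}$ ($V{\left(N,m \right)} = \frac{1}{-184} = - \frac{1}{184}$)
$- \frac{61407}{V{\left(92,j{\left(c{\left(-1 \right)} \right)} \right)}} = - \frac{61407}{- \frac{1}{184}} = \left(-61407\right) \left(-184\right) = 11298888$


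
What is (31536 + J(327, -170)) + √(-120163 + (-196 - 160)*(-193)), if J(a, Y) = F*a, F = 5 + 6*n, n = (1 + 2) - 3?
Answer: 33171 + I*√51455 ≈ 33171.0 + 226.84*I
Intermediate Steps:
n = 0 (n = 3 - 3 = 0)
F = 5 (F = 5 + 6*0 = 5 + 0 = 5)
J(a, Y) = 5*a
(31536 + J(327, -170)) + √(-120163 + (-196 - 160)*(-193)) = (31536 + 5*327) + √(-120163 + (-196 - 160)*(-193)) = (31536 + 1635) + √(-120163 - 356*(-193)) = 33171 + √(-120163 + 68708) = 33171 + √(-51455) = 33171 + I*√51455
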